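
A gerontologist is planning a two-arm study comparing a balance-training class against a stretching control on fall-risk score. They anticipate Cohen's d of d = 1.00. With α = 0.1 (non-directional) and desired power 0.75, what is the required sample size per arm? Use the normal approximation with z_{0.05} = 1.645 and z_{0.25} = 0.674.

For two independent groups with equal n: n = 2·((z_{α/2} + z_β) / d)².
z_{α/2} + z_β = 1.645 + 0.674 = 2.319.
n = 2 × (2.319 / 1.00)² = 2 × 2.319² = 2 × 5.38 = 10.8.
Round up to the next whole participant.

n = 11 per group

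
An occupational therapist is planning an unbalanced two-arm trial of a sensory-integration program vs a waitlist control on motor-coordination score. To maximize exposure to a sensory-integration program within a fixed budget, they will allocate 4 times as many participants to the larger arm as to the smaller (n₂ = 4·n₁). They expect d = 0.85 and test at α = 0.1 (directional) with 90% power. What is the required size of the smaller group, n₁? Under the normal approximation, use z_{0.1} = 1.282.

n₁ = 12

With allocation ratio k = n₂/n₁ = 4, Var(x̄₁−x̄₂) = σ²(1/n₁ + 1/(k·n₁)) = σ²·(k+1)/(k·n₁).
So n₁ = (1 + 1/k)·((z_{α} + z_β)/d)² = 1.250 × (2.564/0.85)².
n₁ = 1.250 × 9.10 = 11.4.
Round up: n₁ = 12, giving n₂ = 4 × 12 = 48.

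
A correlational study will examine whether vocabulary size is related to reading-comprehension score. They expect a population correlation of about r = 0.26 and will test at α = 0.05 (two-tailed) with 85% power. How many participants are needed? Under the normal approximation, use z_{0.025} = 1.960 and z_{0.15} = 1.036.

n = 130

Fisher's z: C = ½·ln((1+r)/(1−r)) = ½·ln(1.7027) = 0.2661.
n = ((z_{α/2} + z_β)/C)² + 3.
(1.960 + 1.036) / 0.2661 = 2.996 / 0.2661 = 11.259.
n = 11.259² + 3 = 126.76 + 3 = 129.8.
Round up.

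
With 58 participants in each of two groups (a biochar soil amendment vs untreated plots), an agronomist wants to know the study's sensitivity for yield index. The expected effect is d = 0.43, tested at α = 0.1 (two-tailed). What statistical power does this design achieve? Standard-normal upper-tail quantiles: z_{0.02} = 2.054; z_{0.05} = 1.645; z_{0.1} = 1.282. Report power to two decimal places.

power ≈ 0.75

For two equal groups, power = Φ(d·√(n/2) − z_{α/2}).
d·√(n/2) = 0.43 × √(58/2) = 0.43 × 5.385 = 2.316.
z_β = 2.316 − 1.645 = 0.671.
Power = Φ(0.671) = 0.749.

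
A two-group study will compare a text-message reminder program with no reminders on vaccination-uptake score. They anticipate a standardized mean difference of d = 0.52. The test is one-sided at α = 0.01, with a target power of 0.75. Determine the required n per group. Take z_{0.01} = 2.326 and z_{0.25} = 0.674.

For two independent groups with equal n: n = 2·((z_{α} + z_β) / d)².
z_{α} + z_β = 2.326 + 0.674 = 3.000.
n = 2 × (3.000 / 0.52)² = 2 × 5.769² = 2 × 33.28 = 66.6.
Round up to the next whole participant.

n = 67 per group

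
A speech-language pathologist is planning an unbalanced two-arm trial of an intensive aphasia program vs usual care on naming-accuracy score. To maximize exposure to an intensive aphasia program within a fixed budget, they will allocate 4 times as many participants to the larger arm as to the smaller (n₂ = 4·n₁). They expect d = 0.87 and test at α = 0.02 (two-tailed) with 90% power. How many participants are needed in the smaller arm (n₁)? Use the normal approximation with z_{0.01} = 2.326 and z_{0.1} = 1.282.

With allocation ratio k = n₂/n₁ = 4, Var(x̄₁−x̄₂) = σ²(1/n₁ + 1/(k·n₁)) = σ²·(k+1)/(k·n₁).
So n₁ = (1 + 1/k)·((z_{α/2} + z_β)/d)² = 1.250 × (3.608/0.87)².
n₁ = 1.250 × 17.20 = 21.5.
Round up: n₁ = 22, giving n₂ = 4 × 22 = 88.

n₁ = 22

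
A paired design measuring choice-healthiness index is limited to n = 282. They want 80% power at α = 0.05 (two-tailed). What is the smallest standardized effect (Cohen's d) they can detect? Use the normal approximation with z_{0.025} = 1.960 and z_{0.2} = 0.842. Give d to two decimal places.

d_min ≈ 0.17

For a single sample (or paired design) of n = 282: d_min = (z_{α/2} + z_β)/√n.
z-sum = 1.960 + 0.842 = 2.802.
d_min = 2.802 / √282 = 2.802 / 16.793 = 0.167.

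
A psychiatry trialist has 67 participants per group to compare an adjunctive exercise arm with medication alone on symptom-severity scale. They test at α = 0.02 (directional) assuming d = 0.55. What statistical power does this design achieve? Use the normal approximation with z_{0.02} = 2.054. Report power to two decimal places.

For two equal groups, power = Φ(d·√(n/2) − z_{α}).
d·√(n/2) = 0.55 × √(67/2) = 0.55 × 5.788 = 3.183.
z_β = 3.183 − 2.054 = 1.129.
Power = Φ(1.129) = 0.871.

power ≈ 0.87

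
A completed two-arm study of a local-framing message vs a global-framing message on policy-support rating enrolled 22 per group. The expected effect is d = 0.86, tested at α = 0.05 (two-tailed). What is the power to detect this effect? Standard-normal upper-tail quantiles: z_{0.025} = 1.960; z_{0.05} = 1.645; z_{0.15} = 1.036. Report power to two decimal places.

power ≈ 0.81

For two equal groups, power = Φ(d·√(n/2) − z_{α/2}).
d·√(n/2) = 0.86 × √(22/2) = 0.86 × 3.317 = 2.852.
z_β = 2.852 − 1.960 = 0.892.
Power = Φ(0.892) = 0.814.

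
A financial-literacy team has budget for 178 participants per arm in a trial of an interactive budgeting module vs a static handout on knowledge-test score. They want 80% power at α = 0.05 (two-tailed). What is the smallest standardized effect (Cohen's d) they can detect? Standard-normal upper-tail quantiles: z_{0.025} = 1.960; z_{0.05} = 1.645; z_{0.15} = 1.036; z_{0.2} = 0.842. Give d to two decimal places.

For two independent groups of n = 178 each: d_min = (z_{α/2} + z_β)·√(2/n).
z-sum = 1.960 + 0.842 = 2.802.
d_min = 2.802 × √(2/178) = 2.802 × 0.1060 = 0.297.

d_min ≈ 0.30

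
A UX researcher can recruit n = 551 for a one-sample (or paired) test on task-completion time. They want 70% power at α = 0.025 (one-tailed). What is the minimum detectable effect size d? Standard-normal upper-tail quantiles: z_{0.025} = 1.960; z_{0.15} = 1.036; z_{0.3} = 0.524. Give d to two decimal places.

d_min ≈ 0.11

For a single sample (or paired design) of n = 551: d_min = (z_{α} + z_β)/√n.
z-sum = 1.960 + 0.524 = 2.484.
d_min = 2.484 / √551 = 2.484 / 23.473 = 0.106.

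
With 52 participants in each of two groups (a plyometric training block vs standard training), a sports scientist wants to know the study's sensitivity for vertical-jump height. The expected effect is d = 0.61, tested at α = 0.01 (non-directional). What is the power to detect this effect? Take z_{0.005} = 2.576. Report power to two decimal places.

For two equal groups, power = Φ(d·√(n/2) − z_{α/2}).
d·√(n/2) = 0.61 × √(52/2) = 0.61 × 5.099 = 3.110.
z_β = 3.110 − 2.576 = 0.534.
Power = Φ(0.534) = 0.703.

power ≈ 0.70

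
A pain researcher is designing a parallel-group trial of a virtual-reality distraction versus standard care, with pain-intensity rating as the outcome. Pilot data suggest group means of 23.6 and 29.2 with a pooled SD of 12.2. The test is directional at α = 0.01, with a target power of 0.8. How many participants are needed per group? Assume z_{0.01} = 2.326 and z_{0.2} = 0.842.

Cohen's d = |M₁ − M₂| / SD_pooled = |23.6 − 29.2| / 12.2 = 5.6 / 12.2 = 0.459.
For two independent groups with equal n: n = 2·((z_{α} + z_β) / d)².
z_{α} + z_β = 2.326 + 0.842 = 3.168.
n = 2 × (3.168 / 0.459)² = 2 × 6.902² = 2 × 47.64 = 95.3.
Round up to the next whole participant.

n = 96 per group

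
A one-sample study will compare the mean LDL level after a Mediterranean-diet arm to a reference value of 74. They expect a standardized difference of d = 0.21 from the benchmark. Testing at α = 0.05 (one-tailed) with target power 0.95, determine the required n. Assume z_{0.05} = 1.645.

n = 246

For a one-sample test: n = ((z_{α} + z_β) / d)².
z_{α} + z_β = 1.645 + 1.645 = 3.290.
n = (3.290 / 0.21)² = 15.667² = 245.44.
Round up.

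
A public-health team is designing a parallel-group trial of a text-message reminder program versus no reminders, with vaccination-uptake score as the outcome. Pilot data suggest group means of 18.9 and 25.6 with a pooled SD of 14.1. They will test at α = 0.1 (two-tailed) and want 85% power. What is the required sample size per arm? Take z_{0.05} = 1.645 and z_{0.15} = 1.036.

n = 64 per group

Cohen's d = |M₁ − M₂| / SD_pooled = |18.9 − 25.6| / 14.1 = 6.7 / 14.1 = 0.475.
For two independent groups with equal n: n = 2·((z_{α/2} + z_β) / d)².
z_{α/2} + z_β = 1.645 + 1.036 = 2.681.
n = 2 × (2.681 / 0.475)² = 2 × 5.644² = 2 × 31.86 = 63.7.
Round up to the next whole participant.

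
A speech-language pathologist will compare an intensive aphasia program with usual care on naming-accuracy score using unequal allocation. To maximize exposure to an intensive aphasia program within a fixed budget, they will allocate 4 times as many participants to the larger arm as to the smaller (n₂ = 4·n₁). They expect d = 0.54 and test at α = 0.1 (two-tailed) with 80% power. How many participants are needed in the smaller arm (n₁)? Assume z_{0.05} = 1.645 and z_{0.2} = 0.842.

With allocation ratio k = n₂/n₁ = 4, Var(x̄₁−x̄₂) = σ²(1/n₁ + 1/(k·n₁)) = σ²·(k+1)/(k·n₁).
So n₁ = (1 + 1/k)·((z_{α/2} + z_β)/d)² = 1.250 × (2.487/0.54)².
n₁ = 1.250 × 21.21 = 26.5.
Round up: n₁ = 27, giving n₂ = 4 × 27 = 108.

n₁ = 27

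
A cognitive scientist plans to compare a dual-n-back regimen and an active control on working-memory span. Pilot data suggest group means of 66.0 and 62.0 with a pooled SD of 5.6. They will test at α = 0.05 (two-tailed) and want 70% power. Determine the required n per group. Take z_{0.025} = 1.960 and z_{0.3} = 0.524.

Cohen's d = |M₁ − M₂| / SD_pooled = |66.0 − 62.0| / 5.6 = 4.0 / 5.6 = 0.714.
For two independent groups with equal n: n = 2·((z_{α/2} + z_β) / d)².
z_{α/2} + z_β = 1.960 + 0.524 = 2.484.
n = 2 × (2.484 / 0.714)² = 2 × 3.479² = 2 × 12.10 = 24.2.
Round up to the next whole participant.

n = 25 per group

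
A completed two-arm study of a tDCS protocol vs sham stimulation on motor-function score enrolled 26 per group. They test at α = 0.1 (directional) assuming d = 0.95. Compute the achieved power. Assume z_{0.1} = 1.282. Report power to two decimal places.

For two equal groups, power = Φ(d·√(n/2) − z_{α}).
d·√(n/2) = 0.95 × √(26/2) = 0.95 × 3.606 = 3.425.
z_β = 3.425 − 1.282 = 2.143.
Power = Φ(2.143) = 0.984.

power ≈ 0.98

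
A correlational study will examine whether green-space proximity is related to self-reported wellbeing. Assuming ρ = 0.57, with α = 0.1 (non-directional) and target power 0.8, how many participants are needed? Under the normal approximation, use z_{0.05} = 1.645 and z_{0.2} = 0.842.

Fisher's z: C = ½·ln((1+r)/(1−r)) = ½·ln(3.6512) = 0.6475.
n = ((z_{α/2} + z_β)/C)² + 3.
(1.645 + 0.842) / 0.6475 = 2.487 / 0.6475 = 3.841.
n = 3.841² + 3 = 14.75 + 3 = 17.8.
Round up.

n = 18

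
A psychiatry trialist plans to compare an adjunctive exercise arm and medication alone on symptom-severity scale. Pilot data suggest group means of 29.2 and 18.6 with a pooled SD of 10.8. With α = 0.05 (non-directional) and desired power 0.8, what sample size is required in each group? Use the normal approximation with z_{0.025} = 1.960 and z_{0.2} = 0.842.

Cohen's d = |M₁ − M₂| / SD_pooled = |29.2 − 18.6| / 10.8 = 10.6 / 10.8 = 0.981.
For two independent groups with equal n: n = 2·((z_{α/2} + z_β) / d)².
z_{α/2} + z_β = 1.960 + 0.842 = 2.802.
n = 2 × (2.802 / 0.981)² = 2 × 2.856² = 2 × 8.16 = 16.3.
Round up to the next whole participant.

n = 17 per group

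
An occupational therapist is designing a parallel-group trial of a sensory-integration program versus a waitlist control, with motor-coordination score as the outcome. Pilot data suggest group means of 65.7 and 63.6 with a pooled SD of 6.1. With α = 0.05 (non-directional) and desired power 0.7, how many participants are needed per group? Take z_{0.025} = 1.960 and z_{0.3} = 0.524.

Cohen's d = |M₁ − M₂| / SD_pooled = |65.7 − 63.6| / 6.1 = 2.1 / 6.1 = 0.344.
For two independent groups with equal n: n = 2·((z_{α/2} + z_β) / d)².
z_{α/2} + z_β = 1.960 + 0.524 = 2.484.
n = 2 × (2.484 / 0.344)² = 2 × 7.221² = 2 × 52.14 = 104.3.
Round up to the next whole participant.

n = 105 per group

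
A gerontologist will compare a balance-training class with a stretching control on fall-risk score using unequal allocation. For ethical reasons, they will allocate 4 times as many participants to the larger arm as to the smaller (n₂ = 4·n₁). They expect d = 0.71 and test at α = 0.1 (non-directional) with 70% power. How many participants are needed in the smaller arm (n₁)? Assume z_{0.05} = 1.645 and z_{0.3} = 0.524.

n₁ = 12

With allocation ratio k = n₂/n₁ = 4, Var(x̄₁−x̄₂) = σ²(1/n₁ + 1/(k·n₁)) = σ²·(k+1)/(k·n₁).
So n₁ = (1 + 1/k)·((z_{α/2} + z_β)/d)² = 1.250 × (2.169/0.71)².
n₁ = 1.250 × 9.33 = 11.7.
Round up: n₁ = 12, giving n₂ = 4 × 12 = 48.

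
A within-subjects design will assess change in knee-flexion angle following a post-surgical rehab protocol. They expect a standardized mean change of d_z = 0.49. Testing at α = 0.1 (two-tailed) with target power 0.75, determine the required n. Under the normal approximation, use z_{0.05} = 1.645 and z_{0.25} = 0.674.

For a paired (one-sample on differences) test: n = ((z_{α/2} + z_β) / d)².
z_{α/2} + z_β = 1.645 + 0.674 = 2.319.
n = (2.319 / 0.49)² = 4.733² = 22.40.
Round up.

n = 23 pairs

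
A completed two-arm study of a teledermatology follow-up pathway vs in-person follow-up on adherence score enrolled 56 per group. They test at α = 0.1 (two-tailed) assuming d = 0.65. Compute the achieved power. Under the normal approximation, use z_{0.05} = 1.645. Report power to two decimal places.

For two equal groups, power = Φ(d·√(n/2) − z_{α/2}).
d·√(n/2) = 0.65 × √(56/2) = 0.65 × 5.292 = 3.439.
z_β = 3.439 − 1.645 = 1.794.
Power = Φ(1.794) = 0.964.

power ≈ 0.96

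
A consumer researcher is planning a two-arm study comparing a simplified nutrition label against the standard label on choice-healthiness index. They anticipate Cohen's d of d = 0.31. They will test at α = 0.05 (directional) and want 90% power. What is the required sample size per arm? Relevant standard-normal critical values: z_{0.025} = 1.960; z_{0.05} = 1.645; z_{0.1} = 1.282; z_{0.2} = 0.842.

n = 179 per group

For two independent groups with equal n: n = 2·((z_{α} + z_β) / d)².
z_{α} + z_β = 1.645 + 1.282 = 2.927.
n = 2 × (2.927 / 0.31)² = 2 × 9.442² = 2 × 89.15 = 178.3.
Round up to the next whole participant.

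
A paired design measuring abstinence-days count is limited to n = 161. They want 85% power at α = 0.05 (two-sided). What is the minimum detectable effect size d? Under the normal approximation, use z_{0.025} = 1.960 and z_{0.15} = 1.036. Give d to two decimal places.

For a single sample (or paired design) of n = 161: d_min = (z_{α/2} + z_β)/√n.
z-sum = 1.960 + 1.036 = 2.996.
d_min = 2.996 / √161 = 2.996 / 12.689 = 0.236.

d_min ≈ 0.24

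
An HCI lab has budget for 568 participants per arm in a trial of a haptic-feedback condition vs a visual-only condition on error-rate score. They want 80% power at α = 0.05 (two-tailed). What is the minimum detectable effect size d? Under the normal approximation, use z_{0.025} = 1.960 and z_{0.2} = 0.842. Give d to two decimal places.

For two independent groups of n = 568 each: d_min = (z_{α/2} + z_β)·√(2/n).
z-sum = 1.960 + 0.842 = 2.802.
d_min = 2.802 × √(2/568) = 2.802 × 0.0593 = 0.166.

d_min ≈ 0.17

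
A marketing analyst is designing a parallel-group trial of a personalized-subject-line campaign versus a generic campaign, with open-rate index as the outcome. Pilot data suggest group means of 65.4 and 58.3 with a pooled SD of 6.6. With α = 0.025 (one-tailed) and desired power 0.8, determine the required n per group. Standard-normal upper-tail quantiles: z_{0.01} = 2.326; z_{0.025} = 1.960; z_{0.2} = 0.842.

n = 14 per group

Cohen's d = |M₁ − M₂| / SD_pooled = |65.4 − 58.3| / 6.6 = 7.1 / 6.6 = 1.076.
For two independent groups with equal n: n = 2·((z_{α} + z_β) / d)².
z_{α} + z_β = 1.960 + 0.842 = 2.802.
n = 2 × (2.802 / 1.076)² = 2 × 2.604² = 2 × 6.78 = 13.6.
Round up to the next whole participant.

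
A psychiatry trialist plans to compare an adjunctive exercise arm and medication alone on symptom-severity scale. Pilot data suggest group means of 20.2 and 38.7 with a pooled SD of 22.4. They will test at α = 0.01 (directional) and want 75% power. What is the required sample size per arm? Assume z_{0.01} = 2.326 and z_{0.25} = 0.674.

Cohen's d = |M₁ − M₂| / SD_pooled = |20.2 − 38.7| / 22.4 = 18.5 / 22.4 = 0.826.
For two independent groups with equal n: n = 2·((z_{α} + z_β) / d)².
z_{α} + z_β = 2.326 + 0.674 = 3.000.
n = 2 × (3.000 / 0.826)² = 2 × 3.632² = 2 × 13.19 = 26.4.
Round up to the next whole participant.

n = 27 per group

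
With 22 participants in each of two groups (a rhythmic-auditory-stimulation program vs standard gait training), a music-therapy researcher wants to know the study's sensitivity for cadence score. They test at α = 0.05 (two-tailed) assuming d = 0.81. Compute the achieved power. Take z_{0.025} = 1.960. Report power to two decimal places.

power ≈ 0.77

For two equal groups, power = Φ(d·√(n/2) − z_{α/2}).
d·√(n/2) = 0.81 × √(22/2) = 0.81 × 3.317 = 2.686.
z_β = 2.686 − 1.960 = 0.726.
Power = Φ(0.726) = 0.766.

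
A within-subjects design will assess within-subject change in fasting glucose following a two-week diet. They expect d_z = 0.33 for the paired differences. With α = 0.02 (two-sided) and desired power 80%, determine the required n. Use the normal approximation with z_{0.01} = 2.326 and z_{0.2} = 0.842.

For a paired (one-sample on differences) test: n = ((z_{α/2} + z_β) / d)².
z_{α/2} + z_β = 2.326 + 0.842 = 3.168.
n = (3.168 / 0.33)² = 9.600² = 92.16.
Round up.

n = 93 pairs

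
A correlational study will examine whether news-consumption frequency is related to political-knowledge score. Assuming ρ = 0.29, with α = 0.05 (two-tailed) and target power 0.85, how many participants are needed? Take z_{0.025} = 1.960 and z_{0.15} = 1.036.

Fisher's z: C = ½·ln((1+r)/(1−r)) = ½·ln(1.8169) = 0.2986.
n = ((z_{α/2} + z_β)/C)² + 3.
(1.960 + 1.036) / 0.2986 = 2.996 / 0.2986 = 10.033.
n = 10.033² + 3 = 100.67 + 3 = 103.7.
Round up.

n = 104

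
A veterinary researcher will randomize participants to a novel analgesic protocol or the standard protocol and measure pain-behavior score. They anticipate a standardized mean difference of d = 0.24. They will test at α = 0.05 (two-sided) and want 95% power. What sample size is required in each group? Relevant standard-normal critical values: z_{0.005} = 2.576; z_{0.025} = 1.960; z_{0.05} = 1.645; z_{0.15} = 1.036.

For two independent groups with equal n: n = 2·((z_{α/2} + z_β) / d)².
z_{α/2} + z_β = 1.960 + 1.645 = 3.605.
n = 2 × (3.605 / 0.24)² = 2 × 15.021² = 2 × 225.63 = 451.3.
Round up to the next whole participant.

n = 452 per group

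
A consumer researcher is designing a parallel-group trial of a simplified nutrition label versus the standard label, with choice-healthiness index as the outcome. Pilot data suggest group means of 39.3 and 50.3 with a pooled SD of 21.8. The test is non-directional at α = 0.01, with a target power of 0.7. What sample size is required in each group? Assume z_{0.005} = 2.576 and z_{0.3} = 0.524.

n = 76 per group

Cohen's d = |M₁ − M₂| / SD_pooled = |39.3 − 50.3| / 21.8 = 11.0 / 21.8 = 0.505.
For two independent groups with equal n: n = 2·((z_{α/2} + z_β) / d)².
z_{α/2} + z_β = 2.576 + 0.524 = 3.100.
n = 2 × (3.100 / 0.505)² = 2 × 6.139² = 2 × 37.68 = 75.4.
Round up to the next whole participant.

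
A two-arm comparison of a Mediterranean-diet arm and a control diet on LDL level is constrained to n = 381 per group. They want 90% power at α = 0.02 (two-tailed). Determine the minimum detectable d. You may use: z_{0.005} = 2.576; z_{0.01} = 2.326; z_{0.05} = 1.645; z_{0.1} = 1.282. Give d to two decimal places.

d_min ≈ 0.26

For two independent groups of n = 381 each: d_min = (z_{α/2} + z_β)·√(2/n).
z-sum = 2.326 + 1.282 = 3.608.
d_min = 3.608 × √(2/381) = 3.608 × 0.0725 = 0.261.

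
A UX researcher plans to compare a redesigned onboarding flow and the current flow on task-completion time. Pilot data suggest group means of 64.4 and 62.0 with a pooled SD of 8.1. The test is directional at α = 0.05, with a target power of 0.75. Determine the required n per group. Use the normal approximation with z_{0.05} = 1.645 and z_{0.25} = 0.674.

Cohen's d = |M₁ − M₂| / SD_pooled = |64.4 − 62.0| / 8.1 = 2.4 / 8.1 = 0.296.
For two independent groups with equal n: n = 2·((z_{α} + z_β) / d)².
z_{α} + z_β = 1.645 + 0.674 = 2.319.
n = 2 × (2.319 / 0.296)² = 2 × 7.834² = 2 × 61.38 = 122.8.
Round up to the next whole participant.

n = 123 per group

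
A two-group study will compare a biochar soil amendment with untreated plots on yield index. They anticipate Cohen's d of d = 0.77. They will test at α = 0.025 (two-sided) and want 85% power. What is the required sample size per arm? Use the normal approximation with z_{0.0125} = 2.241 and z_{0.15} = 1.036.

n = 37 per group

For two independent groups with equal n: n = 2·((z_{α/2} + z_β) / d)².
z_{α/2} + z_β = 2.241 + 1.036 = 3.277.
n = 2 × (3.277 / 0.77)² = 2 × 4.256² = 2 × 18.11 = 36.2.
Round up to the next whole participant.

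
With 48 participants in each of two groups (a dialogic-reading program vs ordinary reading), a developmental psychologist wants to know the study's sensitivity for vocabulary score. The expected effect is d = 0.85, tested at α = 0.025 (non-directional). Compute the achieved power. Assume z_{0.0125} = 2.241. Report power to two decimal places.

power ≈ 0.97

For two equal groups, power = Φ(d·√(n/2) − z_{α/2}).
d·√(n/2) = 0.85 × √(48/2) = 0.85 × 4.899 = 4.164.
z_β = 4.164 − 2.241 = 1.923.
Power = Φ(1.923) = 0.973.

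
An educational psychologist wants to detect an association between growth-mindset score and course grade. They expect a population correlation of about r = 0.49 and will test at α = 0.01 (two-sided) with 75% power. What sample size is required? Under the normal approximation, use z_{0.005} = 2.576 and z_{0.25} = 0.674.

n = 40

Fisher's z: C = ½·ln((1+r)/(1−r)) = ½·ln(2.9216) = 0.5361.
n = ((z_{α/2} + z_β)/C)² + 3.
(2.576 + 0.674) / 0.5361 = 3.250 / 0.5361 = 6.062.
n = 6.062² + 3 = 36.75 + 3 = 39.8.
Round up.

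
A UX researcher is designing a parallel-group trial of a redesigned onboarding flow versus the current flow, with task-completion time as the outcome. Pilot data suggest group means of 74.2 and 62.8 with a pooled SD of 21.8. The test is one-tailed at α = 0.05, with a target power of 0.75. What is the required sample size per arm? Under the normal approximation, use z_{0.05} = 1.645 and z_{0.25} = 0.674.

Cohen's d = |M₁ − M₂| / SD_pooled = |74.2 − 62.8| / 21.8 = 11.4 / 21.8 = 0.523.
For two independent groups with equal n: n = 2·((z_{α} + z_β) / d)².
z_{α} + z_β = 1.645 + 0.674 = 2.319.
n = 2 × (2.319 / 0.523)² = 2 × 4.434² = 2 × 19.66 = 39.3.
Round up to the next whole participant.

n = 40 per group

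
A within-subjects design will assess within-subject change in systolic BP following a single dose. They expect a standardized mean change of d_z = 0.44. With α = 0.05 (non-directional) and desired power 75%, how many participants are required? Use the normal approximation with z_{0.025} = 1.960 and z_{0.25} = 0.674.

n = 36 pairs

For a paired (one-sample on differences) test: n = ((z_{α/2} + z_β) / d)².
z_{α/2} + z_β = 1.960 + 0.674 = 2.634.
n = (2.634 / 0.44)² = 5.986² = 35.84.
Round up.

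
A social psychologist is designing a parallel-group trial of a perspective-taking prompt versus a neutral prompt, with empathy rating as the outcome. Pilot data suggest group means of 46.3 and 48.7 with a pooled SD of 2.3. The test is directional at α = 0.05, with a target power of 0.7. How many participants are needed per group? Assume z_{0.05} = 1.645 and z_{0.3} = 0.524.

Cohen's d = |M₁ − M₂| / SD_pooled = |46.3 − 48.7| / 2.3 = 2.4 / 2.3 = 1.043.
For two independent groups with equal n: n = 2·((z_{α} + z_β) / d)².
z_{α} + z_β = 1.645 + 0.524 = 2.169.
n = 2 × (2.169 / 1.043)² = 2 × 2.080² = 2 × 4.32 = 8.6.
Round up to the next whole participant.

n = 9 per group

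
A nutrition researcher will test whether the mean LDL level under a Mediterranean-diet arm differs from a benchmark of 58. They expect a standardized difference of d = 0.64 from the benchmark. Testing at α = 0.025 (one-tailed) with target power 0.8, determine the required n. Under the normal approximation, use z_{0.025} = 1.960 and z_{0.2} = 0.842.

n = 20

For a one-sample test: n = ((z_{α} + z_β) / d)².
z_{α} + z_β = 1.960 + 0.842 = 2.802.
n = (2.802 / 0.64)² = 4.378² = 19.17.
Round up.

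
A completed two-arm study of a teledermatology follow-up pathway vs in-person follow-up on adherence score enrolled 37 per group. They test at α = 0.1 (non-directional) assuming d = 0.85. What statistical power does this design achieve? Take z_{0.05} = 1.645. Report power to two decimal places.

power ≈ 0.98

For two equal groups, power = Φ(d·√(n/2) − z_{α/2}).
d·√(n/2) = 0.85 × √(37/2) = 0.85 × 4.301 = 3.656.
z_β = 3.656 − 1.645 = 2.011.
Power = Φ(2.011) = 0.978.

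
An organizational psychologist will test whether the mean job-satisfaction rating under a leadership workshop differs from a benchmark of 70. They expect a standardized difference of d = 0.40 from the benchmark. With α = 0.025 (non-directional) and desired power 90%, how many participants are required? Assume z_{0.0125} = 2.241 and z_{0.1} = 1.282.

For a one-sample test: n = ((z_{α/2} + z_β) / d)².
z_{α/2} + z_β = 2.241 + 1.282 = 3.523.
n = (3.523 / 0.40)² = 8.807² = 77.57.
Round up.

n = 78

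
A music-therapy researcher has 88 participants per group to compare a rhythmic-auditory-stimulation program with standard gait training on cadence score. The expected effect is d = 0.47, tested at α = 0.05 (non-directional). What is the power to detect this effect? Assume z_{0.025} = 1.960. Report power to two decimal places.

power ≈ 0.88

For two equal groups, power = Φ(d·√(n/2) − z_{α/2}).
d·√(n/2) = 0.47 × √(88/2) = 0.47 × 6.633 = 3.118.
z_β = 3.118 − 1.960 = 1.158.
Power = Φ(1.158) = 0.876.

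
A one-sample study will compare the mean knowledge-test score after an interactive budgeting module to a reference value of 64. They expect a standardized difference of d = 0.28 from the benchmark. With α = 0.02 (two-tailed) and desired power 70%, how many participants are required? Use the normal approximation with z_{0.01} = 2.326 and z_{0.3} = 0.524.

n = 104

For a one-sample test: n = ((z_{α/2} + z_β) / d)².
z_{α/2} + z_β = 2.326 + 0.524 = 2.850.
n = (2.850 / 0.28)² = 10.179² = 103.60.
Round up.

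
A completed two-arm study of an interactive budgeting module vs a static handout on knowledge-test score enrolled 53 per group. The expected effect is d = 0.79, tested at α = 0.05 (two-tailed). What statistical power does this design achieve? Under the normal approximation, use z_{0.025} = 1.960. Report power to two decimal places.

power ≈ 0.98

For two equal groups, power = Φ(d·√(n/2) − z_{α/2}).
d·√(n/2) = 0.79 × √(53/2) = 0.79 × 5.148 = 4.067.
z_β = 4.067 − 1.960 = 2.107.
Power = Φ(2.107) = 0.982.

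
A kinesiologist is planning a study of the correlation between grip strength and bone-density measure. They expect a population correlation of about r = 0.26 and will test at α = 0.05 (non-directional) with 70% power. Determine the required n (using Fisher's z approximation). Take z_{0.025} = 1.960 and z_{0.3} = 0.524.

Fisher's z: C = ½·ln((1+r)/(1−r)) = ½·ln(1.7027) = 0.2661.
n = ((z_{α/2} + z_β)/C)² + 3.
(1.960 + 0.524) / 0.2661 = 2.484 / 0.2661 = 9.335.
n = 9.335² + 3 = 87.14 + 3 = 90.1.
Round up.

n = 91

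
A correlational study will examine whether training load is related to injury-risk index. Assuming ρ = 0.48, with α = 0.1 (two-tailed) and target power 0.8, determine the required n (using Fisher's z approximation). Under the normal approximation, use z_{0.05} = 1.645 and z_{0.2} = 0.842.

Fisher's z: C = ½·ln((1+r)/(1−r)) = ½·ln(2.8462) = 0.5230.
n = ((z_{α/2} + z_β)/C)² + 3.
(1.645 + 0.842) / 0.5230 = 2.487 / 0.5230 = 4.755.
n = 4.755² + 3 = 22.61 + 3 = 25.6.
Round up.

n = 26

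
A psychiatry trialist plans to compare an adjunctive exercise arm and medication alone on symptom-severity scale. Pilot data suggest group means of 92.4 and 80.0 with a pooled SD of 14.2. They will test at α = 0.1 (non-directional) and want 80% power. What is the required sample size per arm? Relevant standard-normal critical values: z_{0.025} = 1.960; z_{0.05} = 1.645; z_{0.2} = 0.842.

Cohen's d = |M₁ − M₂| / SD_pooled = |92.4 − 80.0| / 14.2 = 12.4 / 14.2 = 0.873.
For two independent groups with equal n: n = 2·((z_{α/2} + z_β) / d)².
z_{α/2} + z_β = 1.645 + 0.842 = 2.487.
n = 2 × (2.487 / 0.873)² = 2 × 2.849² = 2 × 8.12 = 16.2.
Round up to the next whole participant.

n = 17 per group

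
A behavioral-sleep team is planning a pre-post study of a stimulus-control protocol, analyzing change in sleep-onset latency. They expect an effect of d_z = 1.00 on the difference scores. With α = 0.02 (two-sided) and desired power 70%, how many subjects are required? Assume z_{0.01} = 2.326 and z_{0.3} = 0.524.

For a paired (one-sample on differences) test: n = ((z_{α/2} + z_β) / d)².
z_{α/2} + z_β = 2.326 + 0.524 = 2.850.
n = (2.850 / 1.00)² = 2.850² = 8.12.
Round up.

n = 9 pairs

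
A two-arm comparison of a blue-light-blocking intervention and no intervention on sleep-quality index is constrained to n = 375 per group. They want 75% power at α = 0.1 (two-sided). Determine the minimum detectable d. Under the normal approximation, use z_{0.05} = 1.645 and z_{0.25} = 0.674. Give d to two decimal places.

d_min ≈ 0.17

For two independent groups of n = 375 each: d_min = (z_{α/2} + z_β)·√(2/n).
z-sum = 1.645 + 0.674 = 2.319.
d_min = 2.319 × √(2/375) = 2.319 × 0.0730 = 0.169.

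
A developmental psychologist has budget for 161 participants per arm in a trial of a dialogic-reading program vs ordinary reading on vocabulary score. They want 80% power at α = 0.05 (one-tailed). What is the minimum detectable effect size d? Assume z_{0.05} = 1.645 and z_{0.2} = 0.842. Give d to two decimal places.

For two independent groups of n = 161 each: d_min = (z_{α} + z_β)·√(2/n).
z-sum = 1.645 + 0.842 = 2.487.
d_min = 2.487 × √(2/161) = 2.487 × 0.1115 = 0.277.

d_min ≈ 0.28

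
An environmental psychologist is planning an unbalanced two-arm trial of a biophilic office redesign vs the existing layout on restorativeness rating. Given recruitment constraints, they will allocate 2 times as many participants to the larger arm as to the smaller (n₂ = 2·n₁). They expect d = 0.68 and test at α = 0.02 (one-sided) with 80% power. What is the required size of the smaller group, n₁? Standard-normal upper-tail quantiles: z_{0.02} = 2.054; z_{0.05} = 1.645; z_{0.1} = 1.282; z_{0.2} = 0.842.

With allocation ratio k = n₂/n₁ = 2, Var(x̄₁−x̄₂) = σ²(1/n₁ + 1/(k·n₁)) = σ²·(k+1)/(k·n₁).
So n₁ = (1 + 1/k)·((z_{α} + z_β)/d)² = 1.500 × (2.896/0.68)².
n₁ = 1.500 × 18.14 = 27.2.
Round up: n₁ = 28, giving n₂ = 2 × 28 = 56.

n₁ = 28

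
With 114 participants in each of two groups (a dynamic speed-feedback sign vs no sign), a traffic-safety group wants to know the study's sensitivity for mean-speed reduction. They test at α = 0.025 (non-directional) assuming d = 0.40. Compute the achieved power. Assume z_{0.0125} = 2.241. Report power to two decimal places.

power ≈ 0.78

For two equal groups, power = Φ(d·√(n/2) − z_{α/2}).
d·√(n/2) = 0.40 × √(114/2) = 0.40 × 7.550 = 3.020.
z_β = 3.020 − 2.241 = 0.779.
Power = Φ(0.779) = 0.782.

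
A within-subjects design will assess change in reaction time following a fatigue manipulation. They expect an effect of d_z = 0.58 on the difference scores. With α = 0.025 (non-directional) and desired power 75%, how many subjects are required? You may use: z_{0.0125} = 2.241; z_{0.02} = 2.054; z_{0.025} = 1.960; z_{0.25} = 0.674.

For a paired (one-sample on differences) test: n = ((z_{α/2} + z_β) / d)².
z_{α/2} + z_β = 2.241 + 0.674 = 2.915.
n = (2.915 / 0.58)² = 5.026² = 25.26.
Round up.

n = 26 pairs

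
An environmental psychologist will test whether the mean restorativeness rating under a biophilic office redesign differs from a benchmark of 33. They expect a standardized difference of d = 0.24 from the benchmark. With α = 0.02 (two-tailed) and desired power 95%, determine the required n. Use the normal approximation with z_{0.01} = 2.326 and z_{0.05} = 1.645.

For a one-sample test: n = ((z_{α/2} + z_β) / d)².
z_{α/2} + z_β = 2.326 + 1.645 = 3.971.
n = (3.971 / 0.24)² = 16.546² = 273.76.
Round up.

n = 274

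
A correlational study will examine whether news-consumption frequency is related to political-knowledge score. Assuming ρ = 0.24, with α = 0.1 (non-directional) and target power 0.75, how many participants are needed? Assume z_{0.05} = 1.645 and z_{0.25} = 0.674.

n = 93

Fisher's z: C = ½·ln((1+r)/(1−r)) = ½·ln(1.6316) = 0.2448.
n = ((z_{α/2} + z_β)/C)² + 3.
(1.645 + 0.674) / 0.2448 = 2.319 / 0.2448 = 9.473.
n = 9.473² + 3 = 89.74 + 3 = 92.7.
Round up.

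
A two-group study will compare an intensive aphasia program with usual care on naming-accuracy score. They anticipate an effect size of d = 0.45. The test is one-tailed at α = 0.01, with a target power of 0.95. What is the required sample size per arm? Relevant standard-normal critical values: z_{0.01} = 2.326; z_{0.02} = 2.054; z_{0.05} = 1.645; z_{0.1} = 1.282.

n = 156 per group

For two independent groups with equal n: n = 2·((z_{α} + z_β) / d)².
z_{α} + z_β = 2.326 + 1.645 = 3.971.
n = 2 × (3.971 / 0.45)² = 2 × 8.824² = 2 × 77.87 = 155.7.
Round up to the next whole participant.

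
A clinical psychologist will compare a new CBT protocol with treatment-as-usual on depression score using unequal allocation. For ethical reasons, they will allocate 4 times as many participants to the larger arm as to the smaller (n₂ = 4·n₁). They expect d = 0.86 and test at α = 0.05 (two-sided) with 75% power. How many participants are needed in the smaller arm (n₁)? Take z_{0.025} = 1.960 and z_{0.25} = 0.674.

With allocation ratio k = n₂/n₁ = 4, Var(x̄₁−x̄₂) = σ²(1/n₁ + 1/(k·n₁)) = σ²·(k+1)/(k·n₁).
So n₁ = (1 + 1/k)·((z_{α/2} + z_β)/d)² = 1.250 × (2.634/0.86)².
n₁ = 1.250 × 9.38 = 11.7.
Round up: n₁ = 12, giving n₂ = 4 × 12 = 48.

n₁ = 12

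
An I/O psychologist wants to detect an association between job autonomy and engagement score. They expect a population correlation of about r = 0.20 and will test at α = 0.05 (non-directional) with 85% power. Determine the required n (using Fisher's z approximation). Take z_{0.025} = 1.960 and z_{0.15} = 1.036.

n = 222

Fisher's z: C = ½·ln((1+r)/(1−r)) = ½·ln(1.5000) = 0.2027.
n = ((z_{α/2} + z_β)/C)² + 3.
(1.960 + 1.036) / 0.2027 = 2.996 / 0.2027 = 14.780.
n = 14.780² + 3 = 218.46 + 3 = 221.5.
Round up.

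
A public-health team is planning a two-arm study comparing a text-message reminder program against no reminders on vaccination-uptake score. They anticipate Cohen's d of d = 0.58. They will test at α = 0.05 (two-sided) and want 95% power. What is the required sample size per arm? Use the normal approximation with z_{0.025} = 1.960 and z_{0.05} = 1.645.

n = 78 per group

For two independent groups with equal n: n = 2·((z_{α/2} + z_β) / d)².
z_{α/2} + z_β = 1.960 + 1.645 = 3.605.
n = 2 × (3.605 / 0.58)² = 2 × 6.216² = 2 × 38.63 = 77.3.
Round up to the next whole participant.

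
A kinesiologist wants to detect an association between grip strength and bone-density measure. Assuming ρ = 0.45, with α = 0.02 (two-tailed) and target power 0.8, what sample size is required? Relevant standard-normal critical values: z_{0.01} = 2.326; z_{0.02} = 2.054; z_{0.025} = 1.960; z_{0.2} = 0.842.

n = 46

Fisher's z: C = ½·ln((1+r)/(1−r)) = ½·ln(2.6364) = 0.4847.
n = ((z_{α/2} + z_β)/C)² + 3.
(2.326 + 0.842) / 0.4847 = 3.168 / 0.4847 = 6.536.
n = 6.536² + 3 = 42.72 + 3 = 45.7.
Round up.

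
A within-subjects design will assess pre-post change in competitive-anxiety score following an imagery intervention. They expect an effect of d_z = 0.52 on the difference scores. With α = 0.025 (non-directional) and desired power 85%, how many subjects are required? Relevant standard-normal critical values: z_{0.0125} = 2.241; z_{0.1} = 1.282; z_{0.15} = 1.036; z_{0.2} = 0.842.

n = 40 pairs

For a paired (one-sample on differences) test: n = ((z_{α/2} + z_β) / d)².
z_{α/2} + z_β = 2.241 + 1.036 = 3.277.
n = (3.277 / 0.52)² = 6.302² = 39.71.
Round up.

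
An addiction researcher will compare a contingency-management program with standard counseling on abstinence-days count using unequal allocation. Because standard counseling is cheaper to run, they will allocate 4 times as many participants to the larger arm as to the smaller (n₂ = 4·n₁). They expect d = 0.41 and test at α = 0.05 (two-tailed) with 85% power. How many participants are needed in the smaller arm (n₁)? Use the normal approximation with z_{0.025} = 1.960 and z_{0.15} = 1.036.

With allocation ratio k = n₂/n₁ = 4, Var(x̄₁−x̄₂) = σ²(1/n₁ + 1/(k·n₁)) = σ²·(k+1)/(k·n₁).
So n₁ = (1 + 1/k)·((z_{α/2} + z_β)/d)² = 1.250 × (2.996/0.41)².
n₁ = 1.250 × 53.40 = 66.7.
Round up: n₁ = 67, giving n₂ = 4 × 67 = 268.

n₁ = 67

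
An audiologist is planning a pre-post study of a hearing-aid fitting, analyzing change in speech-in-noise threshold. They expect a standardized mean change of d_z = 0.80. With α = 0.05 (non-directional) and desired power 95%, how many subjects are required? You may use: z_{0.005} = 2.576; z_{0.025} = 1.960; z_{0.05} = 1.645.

n = 21 pairs

For a paired (one-sample on differences) test: n = ((z_{α/2} + z_β) / d)².
z_{α/2} + z_β = 1.960 + 1.645 = 3.605.
n = (3.605 / 0.80)² = 4.506² = 20.31.
Round up.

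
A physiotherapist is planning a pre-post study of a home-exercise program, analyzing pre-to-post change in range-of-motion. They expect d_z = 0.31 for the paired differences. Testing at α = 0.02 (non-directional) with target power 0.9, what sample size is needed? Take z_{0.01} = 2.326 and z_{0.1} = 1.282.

For a paired (one-sample on differences) test: n = ((z_{α/2} + z_β) / d)².
z_{α/2} + z_β = 2.326 + 1.282 = 3.608.
n = (3.608 / 0.31)² = 11.639² = 135.46.
Round up.

n = 136 pairs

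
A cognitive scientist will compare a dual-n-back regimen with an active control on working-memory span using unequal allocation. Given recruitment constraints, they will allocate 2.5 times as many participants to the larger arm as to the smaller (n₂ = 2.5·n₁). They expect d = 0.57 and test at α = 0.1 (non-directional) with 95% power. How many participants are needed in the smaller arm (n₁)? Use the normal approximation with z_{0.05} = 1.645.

With allocation ratio k = n₂/n₁ = 2.5, Var(x̄₁−x̄₂) = σ²(1/n₁ + 1/(k·n₁)) = σ²·(k+1)/(k·n₁).
So n₁ = (1 + 1/k)·((z_{α/2} + z_β)/d)² = 1.400 × (3.290/0.57)².
n₁ = 1.400 × 33.32 = 46.6.
Round up: n₁ = 47, giving n₂ = ⌈2.5 × 47⌉ = ⌈117.5⌉ = 118.

n₁ = 47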